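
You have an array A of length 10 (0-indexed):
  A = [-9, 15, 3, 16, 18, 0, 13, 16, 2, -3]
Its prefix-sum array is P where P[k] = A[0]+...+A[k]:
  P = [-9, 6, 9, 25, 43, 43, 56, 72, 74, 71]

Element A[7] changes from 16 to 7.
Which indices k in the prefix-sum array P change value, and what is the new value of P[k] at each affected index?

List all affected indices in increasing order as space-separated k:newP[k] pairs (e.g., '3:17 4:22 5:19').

P[k] = A[0] + ... + A[k]
P[k] includes A[7] iff k >= 7
Affected indices: 7, 8, ..., 9; delta = -9
  P[7]: 72 + -9 = 63
  P[8]: 74 + -9 = 65
  P[9]: 71 + -9 = 62

Answer: 7:63 8:65 9:62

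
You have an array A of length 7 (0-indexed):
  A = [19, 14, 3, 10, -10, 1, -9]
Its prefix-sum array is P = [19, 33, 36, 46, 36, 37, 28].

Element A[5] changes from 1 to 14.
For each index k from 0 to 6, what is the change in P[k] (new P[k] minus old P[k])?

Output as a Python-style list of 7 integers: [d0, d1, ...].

Answer: [0, 0, 0, 0, 0, 13, 13]

Derivation:
Element change: A[5] 1 -> 14, delta = 13
For k < 5: P[k] unchanged, delta_P[k] = 0
For k >= 5: P[k] shifts by exactly 13
Delta array: [0, 0, 0, 0, 0, 13, 13]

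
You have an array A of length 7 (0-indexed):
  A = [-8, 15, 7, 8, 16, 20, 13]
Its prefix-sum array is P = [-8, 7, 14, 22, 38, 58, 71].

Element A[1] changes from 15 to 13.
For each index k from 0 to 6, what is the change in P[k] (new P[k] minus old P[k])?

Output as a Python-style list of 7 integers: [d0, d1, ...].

Element change: A[1] 15 -> 13, delta = -2
For k < 1: P[k] unchanged, delta_P[k] = 0
For k >= 1: P[k] shifts by exactly -2
Delta array: [0, -2, -2, -2, -2, -2, -2]

Answer: [0, -2, -2, -2, -2, -2, -2]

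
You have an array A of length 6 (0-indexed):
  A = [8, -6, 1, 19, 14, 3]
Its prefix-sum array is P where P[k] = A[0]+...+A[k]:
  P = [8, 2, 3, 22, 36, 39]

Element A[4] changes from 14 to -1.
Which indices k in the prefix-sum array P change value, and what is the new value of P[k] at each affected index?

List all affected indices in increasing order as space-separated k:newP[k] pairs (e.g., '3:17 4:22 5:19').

P[k] = A[0] + ... + A[k]
P[k] includes A[4] iff k >= 4
Affected indices: 4, 5, ..., 5; delta = -15
  P[4]: 36 + -15 = 21
  P[5]: 39 + -15 = 24

Answer: 4:21 5:24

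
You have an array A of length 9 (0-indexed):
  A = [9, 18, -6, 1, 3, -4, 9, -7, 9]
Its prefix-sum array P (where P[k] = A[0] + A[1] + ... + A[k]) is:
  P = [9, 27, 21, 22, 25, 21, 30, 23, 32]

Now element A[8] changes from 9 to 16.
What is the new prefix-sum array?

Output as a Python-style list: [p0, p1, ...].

Answer: [9, 27, 21, 22, 25, 21, 30, 23, 39]

Derivation:
Change: A[8] 9 -> 16, delta = 7
P[k] for k < 8: unchanged (A[8] not included)
P[k] for k >= 8: shift by delta = 7
  P[0] = 9 + 0 = 9
  P[1] = 27 + 0 = 27
  P[2] = 21 + 0 = 21
  P[3] = 22 + 0 = 22
  P[4] = 25 + 0 = 25
  P[5] = 21 + 0 = 21
  P[6] = 30 + 0 = 30
  P[7] = 23 + 0 = 23
  P[8] = 32 + 7 = 39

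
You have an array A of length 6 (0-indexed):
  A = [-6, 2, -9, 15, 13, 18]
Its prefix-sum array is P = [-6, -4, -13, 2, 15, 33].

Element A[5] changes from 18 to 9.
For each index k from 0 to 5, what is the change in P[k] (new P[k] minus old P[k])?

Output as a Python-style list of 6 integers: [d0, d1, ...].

Answer: [0, 0, 0, 0, 0, -9]

Derivation:
Element change: A[5] 18 -> 9, delta = -9
For k < 5: P[k] unchanged, delta_P[k] = 0
For k >= 5: P[k] shifts by exactly -9
Delta array: [0, 0, 0, 0, 0, -9]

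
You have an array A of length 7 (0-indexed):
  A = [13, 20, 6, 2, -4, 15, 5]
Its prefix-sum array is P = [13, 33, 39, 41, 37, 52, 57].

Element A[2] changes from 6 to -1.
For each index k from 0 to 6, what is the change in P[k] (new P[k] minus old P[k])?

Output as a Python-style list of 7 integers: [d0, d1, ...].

Element change: A[2] 6 -> -1, delta = -7
For k < 2: P[k] unchanged, delta_P[k] = 0
For k >= 2: P[k] shifts by exactly -7
Delta array: [0, 0, -7, -7, -7, -7, -7]

Answer: [0, 0, -7, -7, -7, -7, -7]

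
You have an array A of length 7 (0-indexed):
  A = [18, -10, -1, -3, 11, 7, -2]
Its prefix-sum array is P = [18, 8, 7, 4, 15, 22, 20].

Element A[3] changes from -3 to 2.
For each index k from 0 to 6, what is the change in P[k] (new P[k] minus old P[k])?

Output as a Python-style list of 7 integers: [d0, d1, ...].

Element change: A[3] -3 -> 2, delta = 5
For k < 3: P[k] unchanged, delta_P[k] = 0
For k >= 3: P[k] shifts by exactly 5
Delta array: [0, 0, 0, 5, 5, 5, 5]

Answer: [0, 0, 0, 5, 5, 5, 5]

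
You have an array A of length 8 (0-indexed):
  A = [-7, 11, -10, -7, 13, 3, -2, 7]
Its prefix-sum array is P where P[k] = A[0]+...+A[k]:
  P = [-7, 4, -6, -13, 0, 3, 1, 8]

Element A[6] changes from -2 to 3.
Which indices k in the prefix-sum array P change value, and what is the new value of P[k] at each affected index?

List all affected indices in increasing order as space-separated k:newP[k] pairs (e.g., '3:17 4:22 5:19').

P[k] = A[0] + ... + A[k]
P[k] includes A[6] iff k >= 6
Affected indices: 6, 7, ..., 7; delta = 5
  P[6]: 1 + 5 = 6
  P[7]: 8 + 5 = 13

Answer: 6:6 7:13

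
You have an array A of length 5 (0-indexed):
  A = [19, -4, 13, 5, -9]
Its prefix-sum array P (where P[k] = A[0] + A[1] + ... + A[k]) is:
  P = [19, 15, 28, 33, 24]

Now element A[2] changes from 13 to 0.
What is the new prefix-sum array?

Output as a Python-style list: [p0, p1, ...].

Change: A[2] 13 -> 0, delta = -13
P[k] for k < 2: unchanged (A[2] not included)
P[k] for k >= 2: shift by delta = -13
  P[0] = 19 + 0 = 19
  P[1] = 15 + 0 = 15
  P[2] = 28 + -13 = 15
  P[3] = 33 + -13 = 20
  P[4] = 24 + -13 = 11

Answer: [19, 15, 15, 20, 11]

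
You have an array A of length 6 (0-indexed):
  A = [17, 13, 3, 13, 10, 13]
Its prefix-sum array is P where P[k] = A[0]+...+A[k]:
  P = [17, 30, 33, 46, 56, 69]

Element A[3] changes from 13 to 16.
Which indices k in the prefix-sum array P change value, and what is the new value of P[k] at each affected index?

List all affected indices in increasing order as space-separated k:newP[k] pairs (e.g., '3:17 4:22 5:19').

P[k] = A[0] + ... + A[k]
P[k] includes A[3] iff k >= 3
Affected indices: 3, 4, ..., 5; delta = 3
  P[3]: 46 + 3 = 49
  P[4]: 56 + 3 = 59
  P[5]: 69 + 3 = 72

Answer: 3:49 4:59 5:72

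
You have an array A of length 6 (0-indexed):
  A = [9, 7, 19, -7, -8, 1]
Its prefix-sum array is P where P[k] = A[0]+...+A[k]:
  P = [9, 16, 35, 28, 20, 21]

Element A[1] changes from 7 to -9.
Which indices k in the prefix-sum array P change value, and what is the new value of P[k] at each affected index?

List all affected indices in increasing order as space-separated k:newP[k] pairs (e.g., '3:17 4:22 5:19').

Answer: 1:0 2:19 3:12 4:4 5:5

Derivation:
P[k] = A[0] + ... + A[k]
P[k] includes A[1] iff k >= 1
Affected indices: 1, 2, ..., 5; delta = -16
  P[1]: 16 + -16 = 0
  P[2]: 35 + -16 = 19
  P[3]: 28 + -16 = 12
  P[4]: 20 + -16 = 4
  P[5]: 21 + -16 = 5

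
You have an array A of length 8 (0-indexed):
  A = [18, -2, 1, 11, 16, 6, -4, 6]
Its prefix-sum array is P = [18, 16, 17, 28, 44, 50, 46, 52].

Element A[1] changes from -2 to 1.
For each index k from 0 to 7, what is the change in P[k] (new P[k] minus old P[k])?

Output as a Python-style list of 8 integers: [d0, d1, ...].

Element change: A[1] -2 -> 1, delta = 3
For k < 1: P[k] unchanged, delta_P[k] = 0
For k >= 1: P[k] shifts by exactly 3
Delta array: [0, 3, 3, 3, 3, 3, 3, 3]

Answer: [0, 3, 3, 3, 3, 3, 3, 3]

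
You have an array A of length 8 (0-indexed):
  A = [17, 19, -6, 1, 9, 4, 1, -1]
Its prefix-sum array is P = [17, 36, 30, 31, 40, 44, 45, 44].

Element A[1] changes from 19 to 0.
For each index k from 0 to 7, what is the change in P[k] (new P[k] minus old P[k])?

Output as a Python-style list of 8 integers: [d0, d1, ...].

Answer: [0, -19, -19, -19, -19, -19, -19, -19]

Derivation:
Element change: A[1] 19 -> 0, delta = -19
For k < 1: P[k] unchanged, delta_P[k] = 0
For k >= 1: P[k] shifts by exactly -19
Delta array: [0, -19, -19, -19, -19, -19, -19, -19]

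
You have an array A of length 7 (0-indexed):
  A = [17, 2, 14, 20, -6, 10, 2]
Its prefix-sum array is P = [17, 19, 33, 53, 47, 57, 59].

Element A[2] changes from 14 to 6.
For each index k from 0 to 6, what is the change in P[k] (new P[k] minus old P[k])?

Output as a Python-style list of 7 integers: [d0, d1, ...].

Answer: [0, 0, -8, -8, -8, -8, -8]

Derivation:
Element change: A[2] 14 -> 6, delta = -8
For k < 2: P[k] unchanged, delta_P[k] = 0
For k >= 2: P[k] shifts by exactly -8
Delta array: [0, 0, -8, -8, -8, -8, -8]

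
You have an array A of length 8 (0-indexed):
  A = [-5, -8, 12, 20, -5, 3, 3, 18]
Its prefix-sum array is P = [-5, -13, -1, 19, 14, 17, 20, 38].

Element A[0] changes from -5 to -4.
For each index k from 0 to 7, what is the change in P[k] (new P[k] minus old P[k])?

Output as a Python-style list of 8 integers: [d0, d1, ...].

Element change: A[0] -5 -> -4, delta = 1
For k < 0: P[k] unchanged, delta_P[k] = 0
For k >= 0: P[k] shifts by exactly 1
Delta array: [1, 1, 1, 1, 1, 1, 1, 1]

Answer: [1, 1, 1, 1, 1, 1, 1, 1]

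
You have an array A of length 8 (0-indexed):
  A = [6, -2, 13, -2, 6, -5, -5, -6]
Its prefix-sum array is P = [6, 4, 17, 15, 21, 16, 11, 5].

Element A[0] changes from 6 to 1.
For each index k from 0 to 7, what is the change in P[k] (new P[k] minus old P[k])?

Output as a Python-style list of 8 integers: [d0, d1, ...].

Element change: A[0] 6 -> 1, delta = -5
For k < 0: P[k] unchanged, delta_P[k] = 0
For k >= 0: P[k] shifts by exactly -5
Delta array: [-5, -5, -5, -5, -5, -5, -5, -5]

Answer: [-5, -5, -5, -5, -5, -5, -5, -5]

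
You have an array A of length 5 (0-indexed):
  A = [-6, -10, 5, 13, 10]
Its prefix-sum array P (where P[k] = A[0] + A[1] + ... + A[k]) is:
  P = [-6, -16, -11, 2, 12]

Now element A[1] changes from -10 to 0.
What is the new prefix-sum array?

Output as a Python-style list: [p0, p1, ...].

Change: A[1] -10 -> 0, delta = 10
P[k] for k < 1: unchanged (A[1] not included)
P[k] for k >= 1: shift by delta = 10
  P[0] = -6 + 0 = -6
  P[1] = -16 + 10 = -6
  P[2] = -11 + 10 = -1
  P[3] = 2 + 10 = 12
  P[4] = 12 + 10 = 22

Answer: [-6, -6, -1, 12, 22]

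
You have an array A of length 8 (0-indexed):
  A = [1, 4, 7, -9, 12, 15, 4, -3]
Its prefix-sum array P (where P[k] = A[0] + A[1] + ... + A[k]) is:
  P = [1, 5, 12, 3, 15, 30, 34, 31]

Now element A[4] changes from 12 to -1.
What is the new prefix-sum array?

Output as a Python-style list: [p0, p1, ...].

Change: A[4] 12 -> -1, delta = -13
P[k] for k < 4: unchanged (A[4] not included)
P[k] for k >= 4: shift by delta = -13
  P[0] = 1 + 0 = 1
  P[1] = 5 + 0 = 5
  P[2] = 12 + 0 = 12
  P[3] = 3 + 0 = 3
  P[4] = 15 + -13 = 2
  P[5] = 30 + -13 = 17
  P[6] = 34 + -13 = 21
  P[7] = 31 + -13 = 18

Answer: [1, 5, 12, 3, 2, 17, 21, 18]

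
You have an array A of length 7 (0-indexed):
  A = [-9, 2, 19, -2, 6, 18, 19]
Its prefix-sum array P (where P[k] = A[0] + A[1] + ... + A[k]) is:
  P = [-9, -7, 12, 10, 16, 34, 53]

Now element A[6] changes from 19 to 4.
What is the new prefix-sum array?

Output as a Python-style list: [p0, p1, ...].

Answer: [-9, -7, 12, 10, 16, 34, 38]

Derivation:
Change: A[6] 19 -> 4, delta = -15
P[k] for k < 6: unchanged (A[6] not included)
P[k] for k >= 6: shift by delta = -15
  P[0] = -9 + 0 = -9
  P[1] = -7 + 0 = -7
  P[2] = 12 + 0 = 12
  P[3] = 10 + 0 = 10
  P[4] = 16 + 0 = 16
  P[5] = 34 + 0 = 34
  P[6] = 53 + -15 = 38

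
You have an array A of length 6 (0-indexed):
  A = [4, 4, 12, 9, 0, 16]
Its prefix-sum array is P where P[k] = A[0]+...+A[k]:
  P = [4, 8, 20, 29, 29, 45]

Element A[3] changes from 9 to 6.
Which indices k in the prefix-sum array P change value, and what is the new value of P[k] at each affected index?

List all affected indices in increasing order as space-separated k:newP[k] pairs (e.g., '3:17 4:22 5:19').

Answer: 3:26 4:26 5:42

Derivation:
P[k] = A[0] + ... + A[k]
P[k] includes A[3] iff k >= 3
Affected indices: 3, 4, ..., 5; delta = -3
  P[3]: 29 + -3 = 26
  P[4]: 29 + -3 = 26
  P[5]: 45 + -3 = 42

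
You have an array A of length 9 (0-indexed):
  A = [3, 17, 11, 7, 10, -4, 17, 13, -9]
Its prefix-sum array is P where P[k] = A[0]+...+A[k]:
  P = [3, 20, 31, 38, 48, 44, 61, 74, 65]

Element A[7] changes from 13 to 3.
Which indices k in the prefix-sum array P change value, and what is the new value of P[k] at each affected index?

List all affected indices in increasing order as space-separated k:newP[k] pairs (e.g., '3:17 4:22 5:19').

Answer: 7:64 8:55

Derivation:
P[k] = A[0] + ... + A[k]
P[k] includes A[7] iff k >= 7
Affected indices: 7, 8, ..., 8; delta = -10
  P[7]: 74 + -10 = 64
  P[8]: 65 + -10 = 55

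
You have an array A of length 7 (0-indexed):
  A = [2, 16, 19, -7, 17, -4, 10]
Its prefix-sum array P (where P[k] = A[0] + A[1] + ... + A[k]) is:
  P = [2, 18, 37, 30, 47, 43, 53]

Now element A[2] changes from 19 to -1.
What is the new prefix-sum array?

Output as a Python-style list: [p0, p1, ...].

Change: A[2] 19 -> -1, delta = -20
P[k] for k < 2: unchanged (A[2] not included)
P[k] for k >= 2: shift by delta = -20
  P[0] = 2 + 0 = 2
  P[1] = 18 + 0 = 18
  P[2] = 37 + -20 = 17
  P[3] = 30 + -20 = 10
  P[4] = 47 + -20 = 27
  P[5] = 43 + -20 = 23
  P[6] = 53 + -20 = 33

Answer: [2, 18, 17, 10, 27, 23, 33]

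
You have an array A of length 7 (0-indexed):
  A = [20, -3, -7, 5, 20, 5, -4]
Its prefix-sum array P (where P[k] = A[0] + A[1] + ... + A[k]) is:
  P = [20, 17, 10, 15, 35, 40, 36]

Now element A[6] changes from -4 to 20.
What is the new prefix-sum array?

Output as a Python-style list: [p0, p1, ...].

Change: A[6] -4 -> 20, delta = 24
P[k] for k < 6: unchanged (A[6] not included)
P[k] for k >= 6: shift by delta = 24
  P[0] = 20 + 0 = 20
  P[1] = 17 + 0 = 17
  P[2] = 10 + 0 = 10
  P[3] = 15 + 0 = 15
  P[4] = 35 + 0 = 35
  P[5] = 40 + 0 = 40
  P[6] = 36 + 24 = 60

Answer: [20, 17, 10, 15, 35, 40, 60]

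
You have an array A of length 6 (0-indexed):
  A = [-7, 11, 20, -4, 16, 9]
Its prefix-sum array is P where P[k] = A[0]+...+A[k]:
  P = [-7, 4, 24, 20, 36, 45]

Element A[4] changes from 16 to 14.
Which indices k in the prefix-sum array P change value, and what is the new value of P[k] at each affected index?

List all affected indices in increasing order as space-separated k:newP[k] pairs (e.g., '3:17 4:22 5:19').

P[k] = A[0] + ... + A[k]
P[k] includes A[4] iff k >= 4
Affected indices: 4, 5, ..., 5; delta = -2
  P[4]: 36 + -2 = 34
  P[5]: 45 + -2 = 43

Answer: 4:34 5:43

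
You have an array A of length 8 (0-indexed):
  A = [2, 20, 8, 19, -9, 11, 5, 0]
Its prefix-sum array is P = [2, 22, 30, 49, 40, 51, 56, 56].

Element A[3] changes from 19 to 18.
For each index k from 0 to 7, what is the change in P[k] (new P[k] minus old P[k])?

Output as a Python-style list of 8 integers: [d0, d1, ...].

Element change: A[3] 19 -> 18, delta = -1
For k < 3: P[k] unchanged, delta_P[k] = 0
For k >= 3: P[k] shifts by exactly -1
Delta array: [0, 0, 0, -1, -1, -1, -1, -1]

Answer: [0, 0, 0, -1, -1, -1, -1, -1]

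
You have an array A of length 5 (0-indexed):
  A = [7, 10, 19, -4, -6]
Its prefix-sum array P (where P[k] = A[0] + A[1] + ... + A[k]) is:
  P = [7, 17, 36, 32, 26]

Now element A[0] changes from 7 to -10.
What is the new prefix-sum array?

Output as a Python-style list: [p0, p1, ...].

Change: A[0] 7 -> -10, delta = -17
P[k] for k < 0: unchanged (A[0] not included)
P[k] for k >= 0: shift by delta = -17
  P[0] = 7 + -17 = -10
  P[1] = 17 + -17 = 0
  P[2] = 36 + -17 = 19
  P[3] = 32 + -17 = 15
  P[4] = 26 + -17 = 9

Answer: [-10, 0, 19, 15, 9]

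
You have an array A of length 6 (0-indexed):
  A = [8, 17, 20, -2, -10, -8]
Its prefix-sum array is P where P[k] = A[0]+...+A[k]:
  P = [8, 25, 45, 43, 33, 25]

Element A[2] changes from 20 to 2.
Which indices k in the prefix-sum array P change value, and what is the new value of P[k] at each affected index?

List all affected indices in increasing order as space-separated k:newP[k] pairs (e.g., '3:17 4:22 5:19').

Answer: 2:27 3:25 4:15 5:7

Derivation:
P[k] = A[0] + ... + A[k]
P[k] includes A[2] iff k >= 2
Affected indices: 2, 3, ..., 5; delta = -18
  P[2]: 45 + -18 = 27
  P[3]: 43 + -18 = 25
  P[4]: 33 + -18 = 15
  P[5]: 25 + -18 = 7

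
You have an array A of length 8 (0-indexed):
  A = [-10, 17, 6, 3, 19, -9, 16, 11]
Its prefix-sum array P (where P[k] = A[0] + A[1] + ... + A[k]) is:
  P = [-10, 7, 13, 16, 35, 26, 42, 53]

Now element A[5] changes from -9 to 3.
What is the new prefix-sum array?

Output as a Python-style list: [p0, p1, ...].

Change: A[5] -9 -> 3, delta = 12
P[k] for k < 5: unchanged (A[5] not included)
P[k] for k >= 5: shift by delta = 12
  P[0] = -10 + 0 = -10
  P[1] = 7 + 0 = 7
  P[2] = 13 + 0 = 13
  P[3] = 16 + 0 = 16
  P[4] = 35 + 0 = 35
  P[5] = 26 + 12 = 38
  P[6] = 42 + 12 = 54
  P[7] = 53 + 12 = 65

Answer: [-10, 7, 13, 16, 35, 38, 54, 65]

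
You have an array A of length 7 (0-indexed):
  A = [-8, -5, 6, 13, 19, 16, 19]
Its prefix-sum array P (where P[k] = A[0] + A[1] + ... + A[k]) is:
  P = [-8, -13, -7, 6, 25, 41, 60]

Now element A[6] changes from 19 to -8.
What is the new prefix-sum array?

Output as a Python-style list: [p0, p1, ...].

Answer: [-8, -13, -7, 6, 25, 41, 33]

Derivation:
Change: A[6] 19 -> -8, delta = -27
P[k] for k < 6: unchanged (A[6] not included)
P[k] for k >= 6: shift by delta = -27
  P[0] = -8 + 0 = -8
  P[1] = -13 + 0 = -13
  P[2] = -7 + 0 = -7
  P[3] = 6 + 0 = 6
  P[4] = 25 + 0 = 25
  P[5] = 41 + 0 = 41
  P[6] = 60 + -27 = 33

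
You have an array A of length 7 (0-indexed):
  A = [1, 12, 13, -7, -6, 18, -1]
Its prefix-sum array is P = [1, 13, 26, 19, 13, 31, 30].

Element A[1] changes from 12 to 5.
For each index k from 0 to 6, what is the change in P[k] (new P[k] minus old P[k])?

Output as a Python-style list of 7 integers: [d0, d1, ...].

Answer: [0, -7, -7, -7, -7, -7, -7]

Derivation:
Element change: A[1] 12 -> 5, delta = -7
For k < 1: P[k] unchanged, delta_P[k] = 0
For k >= 1: P[k] shifts by exactly -7
Delta array: [0, -7, -7, -7, -7, -7, -7]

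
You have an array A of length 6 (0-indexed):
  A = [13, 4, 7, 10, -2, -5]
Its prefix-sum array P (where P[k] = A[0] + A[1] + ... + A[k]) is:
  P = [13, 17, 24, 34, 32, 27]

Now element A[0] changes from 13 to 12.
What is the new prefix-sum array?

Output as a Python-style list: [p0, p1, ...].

Change: A[0] 13 -> 12, delta = -1
P[k] for k < 0: unchanged (A[0] not included)
P[k] for k >= 0: shift by delta = -1
  P[0] = 13 + -1 = 12
  P[1] = 17 + -1 = 16
  P[2] = 24 + -1 = 23
  P[3] = 34 + -1 = 33
  P[4] = 32 + -1 = 31
  P[5] = 27 + -1 = 26

Answer: [12, 16, 23, 33, 31, 26]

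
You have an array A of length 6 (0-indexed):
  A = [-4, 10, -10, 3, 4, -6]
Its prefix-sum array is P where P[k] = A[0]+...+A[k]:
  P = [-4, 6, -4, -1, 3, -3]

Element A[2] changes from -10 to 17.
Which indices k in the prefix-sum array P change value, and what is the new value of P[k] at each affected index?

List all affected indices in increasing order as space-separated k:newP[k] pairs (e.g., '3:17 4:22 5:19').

Answer: 2:23 3:26 4:30 5:24

Derivation:
P[k] = A[0] + ... + A[k]
P[k] includes A[2] iff k >= 2
Affected indices: 2, 3, ..., 5; delta = 27
  P[2]: -4 + 27 = 23
  P[3]: -1 + 27 = 26
  P[4]: 3 + 27 = 30
  P[5]: -3 + 27 = 24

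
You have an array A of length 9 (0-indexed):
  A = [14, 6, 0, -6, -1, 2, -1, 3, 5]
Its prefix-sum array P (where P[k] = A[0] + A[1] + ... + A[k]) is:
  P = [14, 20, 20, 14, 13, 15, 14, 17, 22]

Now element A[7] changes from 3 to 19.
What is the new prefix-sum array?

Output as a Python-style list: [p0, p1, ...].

Change: A[7] 3 -> 19, delta = 16
P[k] for k < 7: unchanged (A[7] not included)
P[k] for k >= 7: shift by delta = 16
  P[0] = 14 + 0 = 14
  P[1] = 20 + 0 = 20
  P[2] = 20 + 0 = 20
  P[3] = 14 + 0 = 14
  P[4] = 13 + 0 = 13
  P[5] = 15 + 0 = 15
  P[6] = 14 + 0 = 14
  P[7] = 17 + 16 = 33
  P[8] = 22 + 16 = 38

Answer: [14, 20, 20, 14, 13, 15, 14, 33, 38]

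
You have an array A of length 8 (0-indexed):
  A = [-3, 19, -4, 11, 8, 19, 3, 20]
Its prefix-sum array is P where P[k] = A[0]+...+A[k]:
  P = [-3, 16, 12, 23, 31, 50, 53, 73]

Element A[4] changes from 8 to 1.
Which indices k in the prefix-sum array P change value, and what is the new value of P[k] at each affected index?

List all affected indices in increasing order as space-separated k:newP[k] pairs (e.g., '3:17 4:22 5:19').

P[k] = A[0] + ... + A[k]
P[k] includes A[4] iff k >= 4
Affected indices: 4, 5, ..., 7; delta = -7
  P[4]: 31 + -7 = 24
  P[5]: 50 + -7 = 43
  P[6]: 53 + -7 = 46
  P[7]: 73 + -7 = 66

Answer: 4:24 5:43 6:46 7:66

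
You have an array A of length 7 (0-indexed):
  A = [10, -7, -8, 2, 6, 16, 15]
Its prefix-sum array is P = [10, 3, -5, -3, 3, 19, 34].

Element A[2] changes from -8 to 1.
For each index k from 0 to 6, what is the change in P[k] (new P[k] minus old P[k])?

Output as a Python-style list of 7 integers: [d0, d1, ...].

Element change: A[2] -8 -> 1, delta = 9
For k < 2: P[k] unchanged, delta_P[k] = 0
For k >= 2: P[k] shifts by exactly 9
Delta array: [0, 0, 9, 9, 9, 9, 9]

Answer: [0, 0, 9, 9, 9, 9, 9]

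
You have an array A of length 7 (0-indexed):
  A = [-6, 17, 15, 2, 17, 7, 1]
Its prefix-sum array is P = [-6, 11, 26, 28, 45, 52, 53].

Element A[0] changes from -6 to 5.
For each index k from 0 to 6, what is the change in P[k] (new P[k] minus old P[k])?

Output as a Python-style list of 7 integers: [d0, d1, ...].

Element change: A[0] -6 -> 5, delta = 11
For k < 0: P[k] unchanged, delta_P[k] = 0
For k >= 0: P[k] shifts by exactly 11
Delta array: [11, 11, 11, 11, 11, 11, 11]

Answer: [11, 11, 11, 11, 11, 11, 11]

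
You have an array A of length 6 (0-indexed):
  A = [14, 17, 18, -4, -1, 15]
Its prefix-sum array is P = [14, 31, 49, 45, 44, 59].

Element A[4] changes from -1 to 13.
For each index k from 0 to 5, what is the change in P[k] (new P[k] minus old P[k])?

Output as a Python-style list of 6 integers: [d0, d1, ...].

Element change: A[4] -1 -> 13, delta = 14
For k < 4: P[k] unchanged, delta_P[k] = 0
For k >= 4: P[k] shifts by exactly 14
Delta array: [0, 0, 0, 0, 14, 14]

Answer: [0, 0, 0, 0, 14, 14]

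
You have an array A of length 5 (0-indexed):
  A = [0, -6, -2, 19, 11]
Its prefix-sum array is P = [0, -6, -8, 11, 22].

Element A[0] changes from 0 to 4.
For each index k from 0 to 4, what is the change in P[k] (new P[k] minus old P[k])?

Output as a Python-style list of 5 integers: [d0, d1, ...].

Element change: A[0] 0 -> 4, delta = 4
For k < 0: P[k] unchanged, delta_P[k] = 0
For k >= 0: P[k] shifts by exactly 4
Delta array: [4, 4, 4, 4, 4]

Answer: [4, 4, 4, 4, 4]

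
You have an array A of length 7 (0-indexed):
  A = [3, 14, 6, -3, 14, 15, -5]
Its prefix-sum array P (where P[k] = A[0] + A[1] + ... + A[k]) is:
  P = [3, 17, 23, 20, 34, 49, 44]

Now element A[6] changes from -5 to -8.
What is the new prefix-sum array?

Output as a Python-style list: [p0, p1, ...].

Answer: [3, 17, 23, 20, 34, 49, 41]

Derivation:
Change: A[6] -5 -> -8, delta = -3
P[k] for k < 6: unchanged (A[6] not included)
P[k] for k >= 6: shift by delta = -3
  P[0] = 3 + 0 = 3
  P[1] = 17 + 0 = 17
  P[2] = 23 + 0 = 23
  P[3] = 20 + 0 = 20
  P[4] = 34 + 0 = 34
  P[5] = 49 + 0 = 49
  P[6] = 44 + -3 = 41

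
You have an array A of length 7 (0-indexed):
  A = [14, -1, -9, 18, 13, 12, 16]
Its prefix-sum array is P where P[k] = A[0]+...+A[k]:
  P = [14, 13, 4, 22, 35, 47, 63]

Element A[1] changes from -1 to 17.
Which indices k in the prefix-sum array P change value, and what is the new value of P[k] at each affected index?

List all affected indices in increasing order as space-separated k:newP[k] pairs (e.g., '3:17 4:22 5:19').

P[k] = A[0] + ... + A[k]
P[k] includes A[1] iff k >= 1
Affected indices: 1, 2, ..., 6; delta = 18
  P[1]: 13 + 18 = 31
  P[2]: 4 + 18 = 22
  P[3]: 22 + 18 = 40
  P[4]: 35 + 18 = 53
  P[5]: 47 + 18 = 65
  P[6]: 63 + 18 = 81

Answer: 1:31 2:22 3:40 4:53 5:65 6:81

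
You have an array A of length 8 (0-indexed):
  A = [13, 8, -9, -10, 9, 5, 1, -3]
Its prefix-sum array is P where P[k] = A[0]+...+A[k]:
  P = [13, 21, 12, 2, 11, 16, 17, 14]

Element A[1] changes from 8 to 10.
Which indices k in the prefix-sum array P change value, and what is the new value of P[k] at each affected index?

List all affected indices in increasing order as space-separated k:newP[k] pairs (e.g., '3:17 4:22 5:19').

P[k] = A[0] + ... + A[k]
P[k] includes A[1] iff k >= 1
Affected indices: 1, 2, ..., 7; delta = 2
  P[1]: 21 + 2 = 23
  P[2]: 12 + 2 = 14
  P[3]: 2 + 2 = 4
  P[4]: 11 + 2 = 13
  P[5]: 16 + 2 = 18
  P[6]: 17 + 2 = 19
  P[7]: 14 + 2 = 16

Answer: 1:23 2:14 3:4 4:13 5:18 6:19 7:16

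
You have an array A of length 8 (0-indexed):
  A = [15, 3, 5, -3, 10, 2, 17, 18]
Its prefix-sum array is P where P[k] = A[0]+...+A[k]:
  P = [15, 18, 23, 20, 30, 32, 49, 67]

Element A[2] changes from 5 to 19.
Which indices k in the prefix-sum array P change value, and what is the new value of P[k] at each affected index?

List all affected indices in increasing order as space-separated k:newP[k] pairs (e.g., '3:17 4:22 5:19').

Answer: 2:37 3:34 4:44 5:46 6:63 7:81

Derivation:
P[k] = A[0] + ... + A[k]
P[k] includes A[2] iff k >= 2
Affected indices: 2, 3, ..., 7; delta = 14
  P[2]: 23 + 14 = 37
  P[3]: 20 + 14 = 34
  P[4]: 30 + 14 = 44
  P[5]: 32 + 14 = 46
  P[6]: 49 + 14 = 63
  P[7]: 67 + 14 = 81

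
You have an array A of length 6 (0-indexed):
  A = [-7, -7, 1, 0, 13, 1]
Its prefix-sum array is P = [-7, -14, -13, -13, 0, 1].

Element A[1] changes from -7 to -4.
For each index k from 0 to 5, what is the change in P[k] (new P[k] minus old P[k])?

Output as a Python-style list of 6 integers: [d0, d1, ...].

Element change: A[1] -7 -> -4, delta = 3
For k < 1: P[k] unchanged, delta_P[k] = 0
For k >= 1: P[k] shifts by exactly 3
Delta array: [0, 3, 3, 3, 3, 3]

Answer: [0, 3, 3, 3, 3, 3]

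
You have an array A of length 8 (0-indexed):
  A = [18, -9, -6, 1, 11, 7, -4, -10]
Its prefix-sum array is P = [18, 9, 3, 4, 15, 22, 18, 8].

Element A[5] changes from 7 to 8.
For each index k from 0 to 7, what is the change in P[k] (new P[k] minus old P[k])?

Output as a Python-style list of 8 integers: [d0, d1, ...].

Answer: [0, 0, 0, 0, 0, 1, 1, 1]

Derivation:
Element change: A[5] 7 -> 8, delta = 1
For k < 5: P[k] unchanged, delta_P[k] = 0
For k >= 5: P[k] shifts by exactly 1
Delta array: [0, 0, 0, 0, 0, 1, 1, 1]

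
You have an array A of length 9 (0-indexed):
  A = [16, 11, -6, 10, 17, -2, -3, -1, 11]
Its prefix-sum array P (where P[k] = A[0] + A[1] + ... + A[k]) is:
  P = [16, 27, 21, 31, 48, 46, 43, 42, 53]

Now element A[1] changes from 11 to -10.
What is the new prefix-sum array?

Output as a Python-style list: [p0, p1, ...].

Change: A[1] 11 -> -10, delta = -21
P[k] for k < 1: unchanged (A[1] not included)
P[k] for k >= 1: shift by delta = -21
  P[0] = 16 + 0 = 16
  P[1] = 27 + -21 = 6
  P[2] = 21 + -21 = 0
  P[3] = 31 + -21 = 10
  P[4] = 48 + -21 = 27
  P[5] = 46 + -21 = 25
  P[6] = 43 + -21 = 22
  P[7] = 42 + -21 = 21
  P[8] = 53 + -21 = 32

Answer: [16, 6, 0, 10, 27, 25, 22, 21, 32]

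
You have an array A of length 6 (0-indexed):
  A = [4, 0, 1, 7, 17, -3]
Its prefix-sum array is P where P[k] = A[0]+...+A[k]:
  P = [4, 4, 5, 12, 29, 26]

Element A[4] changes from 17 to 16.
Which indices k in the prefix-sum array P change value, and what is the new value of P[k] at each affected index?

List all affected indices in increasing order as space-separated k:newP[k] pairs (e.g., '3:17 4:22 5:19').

P[k] = A[0] + ... + A[k]
P[k] includes A[4] iff k >= 4
Affected indices: 4, 5, ..., 5; delta = -1
  P[4]: 29 + -1 = 28
  P[5]: 26 + -1 = 25

Answer: 4:28 5:25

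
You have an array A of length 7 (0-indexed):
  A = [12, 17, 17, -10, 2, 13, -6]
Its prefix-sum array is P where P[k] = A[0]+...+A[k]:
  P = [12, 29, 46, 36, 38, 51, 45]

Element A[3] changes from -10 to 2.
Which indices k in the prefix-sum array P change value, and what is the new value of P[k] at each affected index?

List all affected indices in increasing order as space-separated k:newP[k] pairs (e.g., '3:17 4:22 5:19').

P[k] = A[0] + ... + A[k]
P[k] includes A[3] iff k >= 3
Affected indices: 3, 4, ..., 6; delta = 12
  P[3]: 36 + 12 = 48
  P[4]: 38 + 12 = 50
  P[5]: 51 + 12 = 63
  P[6]: 45 + 12 = 57

Answer: 3:48 4:50 5:63 6:57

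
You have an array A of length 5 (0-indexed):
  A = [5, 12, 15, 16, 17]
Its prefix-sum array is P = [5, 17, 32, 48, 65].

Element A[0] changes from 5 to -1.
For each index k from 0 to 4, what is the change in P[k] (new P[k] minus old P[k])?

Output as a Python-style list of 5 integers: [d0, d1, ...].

Element change: A[0] 5 -> -1, delta = -6
For k < 0: P[k] unchanged, delta_P[k] = 0
For k >= 0: P[k] shifts by exactly -6
Delta array: [-6, -6, -6, -6, -6]

Answer: [-6, -6, -6, -6, -6]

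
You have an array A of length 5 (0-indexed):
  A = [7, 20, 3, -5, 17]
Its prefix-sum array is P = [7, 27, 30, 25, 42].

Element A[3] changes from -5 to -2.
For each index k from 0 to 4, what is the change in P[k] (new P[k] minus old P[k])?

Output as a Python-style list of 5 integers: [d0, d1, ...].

Answer: [0, 0, 0, 3, 3]

Derivation:
Element change: A[3] -5 -> -2, delta = 3
For k < 3: P[k] unchanged, delta_P[k] = 0
For k >= 3: P[k] shifts by exactly 3
Delta array: [0, 0, 0, 3, 3]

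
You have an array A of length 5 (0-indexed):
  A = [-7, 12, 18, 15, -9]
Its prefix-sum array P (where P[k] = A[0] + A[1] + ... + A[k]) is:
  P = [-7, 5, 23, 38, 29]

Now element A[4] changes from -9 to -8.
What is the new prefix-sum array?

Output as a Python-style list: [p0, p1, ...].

Change: A[4] -9 -> -8, delta = 1
P[k] for k < 4: unchanged (A[4] not included)
P[k] for k >= 4: shift by delta = 1
  P[0] = -7 + 0 = -7
  P[1] = 5 + 0 = 5
  P[2] = 23 + 0 = 23
  P[3] = 38 + 0 = 38
  P[4] = 29 + 1 = 30

Answer: [-7, 5, 23, 38, 30]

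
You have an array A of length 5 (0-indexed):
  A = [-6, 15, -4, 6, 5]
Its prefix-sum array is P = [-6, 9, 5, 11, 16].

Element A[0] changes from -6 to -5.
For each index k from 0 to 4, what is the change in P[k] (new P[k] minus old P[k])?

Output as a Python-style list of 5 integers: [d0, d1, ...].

Element change: A[0] -6 -> -5, delta = 1
For k < 0: P[k] unchanged, delta_P[k] = 0
For k >= 0: P[k] shifts by exactly 1
Delta array: [1, 1, 1, 1, 1]

Answer: [1, 1, 1, 1, 1]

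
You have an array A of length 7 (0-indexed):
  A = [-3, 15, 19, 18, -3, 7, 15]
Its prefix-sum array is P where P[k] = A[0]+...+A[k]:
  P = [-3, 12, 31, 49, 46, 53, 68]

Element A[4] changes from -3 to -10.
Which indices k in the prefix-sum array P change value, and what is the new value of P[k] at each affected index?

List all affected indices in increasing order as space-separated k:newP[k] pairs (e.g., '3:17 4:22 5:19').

P[k] = A[0] + ... + A[k]
P[k] includes A[4] iff k >= 4
Affected indices: 4, 5, ..., 6; delta = -7
  P[4]: 46 + -7 = 39
  P[5]: 53 + -7 = 46
  P[6]: 68 + -7 = 61

Answer: 4:39 5:46 6:61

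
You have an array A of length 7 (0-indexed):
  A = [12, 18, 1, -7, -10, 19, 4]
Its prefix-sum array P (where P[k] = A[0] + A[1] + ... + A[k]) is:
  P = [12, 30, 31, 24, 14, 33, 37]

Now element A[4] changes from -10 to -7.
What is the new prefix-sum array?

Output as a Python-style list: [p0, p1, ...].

Answer: [12, 30, 31, 24, 17, 36, 40]

Derivation:
Change: A[4] -10 -> -7, delta = 3
P[k] for k < 4: unchanged (A[4] not included)
P[k] for k >= 4: shift by delta = 3
  P[0] = 12 + 0 = 12
  P[1] = 30 + 0 = 30
  P[2] = 31 + 0 = 31
  P[3] = 24 + 0 = 24
  P[4] = 14 + 3 = 17
  P[5] = 33 + 3 = 36
  P[6] = 37 + 3 = 40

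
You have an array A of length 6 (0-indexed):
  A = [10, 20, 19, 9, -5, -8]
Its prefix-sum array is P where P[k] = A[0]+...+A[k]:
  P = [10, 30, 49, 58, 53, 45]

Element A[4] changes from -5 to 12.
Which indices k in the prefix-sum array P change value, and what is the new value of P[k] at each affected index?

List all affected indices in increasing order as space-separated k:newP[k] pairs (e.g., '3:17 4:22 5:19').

Answer: 4:70 5:62

Derivation:
P[k] = A[0] + ... + A[k]
P[k] includes A[4] iff k >= 4
Affected indices: 4, 5, ..., 5; delta = 17
  P[4]: 53 + 17 = 70
  P[5]: 45 + 17 = 62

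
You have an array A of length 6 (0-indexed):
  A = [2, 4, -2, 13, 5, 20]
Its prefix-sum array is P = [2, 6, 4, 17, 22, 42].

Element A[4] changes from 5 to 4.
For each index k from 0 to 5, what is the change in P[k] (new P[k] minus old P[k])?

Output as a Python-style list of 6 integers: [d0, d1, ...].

Answer: [0, 0, 0, 0, -1, -1]

Derivation:
Element change: A[4] 5 -> 4, delta = -1
For k < 4: P[k] unchanged, delta_P[k] = 0
For k >= 4: P[k] shifts by exactly -1
Delta array: [0, 0, 0, 0, -1, -1]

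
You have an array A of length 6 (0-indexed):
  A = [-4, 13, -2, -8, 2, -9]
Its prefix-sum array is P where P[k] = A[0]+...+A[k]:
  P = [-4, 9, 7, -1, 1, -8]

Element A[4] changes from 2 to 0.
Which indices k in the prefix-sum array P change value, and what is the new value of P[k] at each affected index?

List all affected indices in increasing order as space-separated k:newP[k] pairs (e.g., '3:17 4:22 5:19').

P[k] = A[0] + ... + A[k]
P[k] includes A[4] iff k >= 4
Affected indices: 4, 5, ..., 5; delta = -2
  P[4]: 1 + -2 = -1
  P[5]: -8 + -2 = -10

Answer: 4:-1 5:-10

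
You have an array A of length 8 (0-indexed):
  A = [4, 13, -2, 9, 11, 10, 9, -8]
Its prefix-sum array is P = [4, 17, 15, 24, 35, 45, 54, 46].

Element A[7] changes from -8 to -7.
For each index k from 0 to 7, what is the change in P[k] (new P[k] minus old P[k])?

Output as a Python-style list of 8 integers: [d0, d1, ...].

Answer: [0, 0, 0, 0, 0, 0, 0, 1]

Derivation:
Element change: A[7] -8 -> -7, delta = 1
For k < 7: P[k] unchanged, delta_P[k] = 0
For k >= 7: P[k] shifts by exactly 1
Delta array: [0, 0, 0, 0, 0, 0, 0, 1]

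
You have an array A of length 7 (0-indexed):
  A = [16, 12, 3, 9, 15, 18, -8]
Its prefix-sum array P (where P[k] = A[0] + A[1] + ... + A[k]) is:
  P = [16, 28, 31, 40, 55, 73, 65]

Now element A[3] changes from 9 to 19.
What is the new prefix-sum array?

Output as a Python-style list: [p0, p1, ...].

Change: A[3] 9 -> 19, delta = 10
P[k] for k < 3: unchanged (A[3] not included)
P[k] for k >= 3: shift by delta = 10
  P[0] = 16 + 0 = 16
  P[1] = 28 + 0 = 28
  P[2] = 31 + 0 = 31
  P[3] = 40 + 10 = 50
  P[4] = 55 + 10 = 65
  P[5] = 73 + 10 = 83
  P[6] = 65 + 10 = 75

Answer: [16, 28, 31, 50, 65, 83, 75]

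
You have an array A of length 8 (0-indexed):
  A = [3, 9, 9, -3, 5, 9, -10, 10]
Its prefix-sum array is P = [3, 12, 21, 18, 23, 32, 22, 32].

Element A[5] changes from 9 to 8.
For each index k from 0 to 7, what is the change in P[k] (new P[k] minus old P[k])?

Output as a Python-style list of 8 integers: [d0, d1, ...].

Answer: [0, 0, 0, 0, 0, -1, -1, -1]

Derivation:
Element change: A[5] 9 -> 8, delta = -1
For k < 5: P[k] unchanged, delta_P[k] = 0
For k >= 5: P[k] shifts by exactly -1
Delta array: [0, 0, 0, 0, 0, -1, -1, -1]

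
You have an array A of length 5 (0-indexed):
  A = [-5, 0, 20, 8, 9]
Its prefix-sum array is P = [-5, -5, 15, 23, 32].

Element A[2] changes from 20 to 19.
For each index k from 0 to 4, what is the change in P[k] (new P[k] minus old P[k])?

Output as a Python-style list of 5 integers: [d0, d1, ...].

Element change: A[2] 20 -> 19, delta = -1
For k < 2: P[k] unchanged, delta_P[k] = 0
For k >= 2: P[k] shifts by exactly -1
Delta array: [0, 0, -1, -1, -1]

Answer: [0, 0, -1, -1, -1]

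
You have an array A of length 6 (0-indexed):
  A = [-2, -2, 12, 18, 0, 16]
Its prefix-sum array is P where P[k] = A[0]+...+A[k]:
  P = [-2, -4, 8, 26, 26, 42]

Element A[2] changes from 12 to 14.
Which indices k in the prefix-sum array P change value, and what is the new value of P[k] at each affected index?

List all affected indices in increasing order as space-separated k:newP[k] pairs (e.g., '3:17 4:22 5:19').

P[k] = A[0] + ... + A[k]
P[k] includes A[2] iff k >= 2
Affected indices: 2, 3, ..., 5; delta = 2
  P[2]: 8 + 2 = 10
  P[3]: 26 + 2 = 28
  P[4]: 26 + 2 = 28
  P[5]: 42 + 2 = 44

Answer: 2:10 3:28 4:28 5:44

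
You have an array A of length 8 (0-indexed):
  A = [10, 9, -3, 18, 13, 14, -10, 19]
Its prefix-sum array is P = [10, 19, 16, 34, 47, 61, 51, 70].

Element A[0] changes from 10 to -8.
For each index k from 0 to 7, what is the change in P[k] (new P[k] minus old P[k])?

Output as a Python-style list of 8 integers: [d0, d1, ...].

Answer: [-18, -18, -18, -18, -18, -18, -18, -18]

Derivation:
Element change: A[0] 10 -> -8, delta = -18
For k < 0: P[k] unchanged, delta_P[k] = 0
For k >= 0: P[k] shifts by exactly -18
Delta array: [-18, -18, -18, -18, -18, -18, -18, -18]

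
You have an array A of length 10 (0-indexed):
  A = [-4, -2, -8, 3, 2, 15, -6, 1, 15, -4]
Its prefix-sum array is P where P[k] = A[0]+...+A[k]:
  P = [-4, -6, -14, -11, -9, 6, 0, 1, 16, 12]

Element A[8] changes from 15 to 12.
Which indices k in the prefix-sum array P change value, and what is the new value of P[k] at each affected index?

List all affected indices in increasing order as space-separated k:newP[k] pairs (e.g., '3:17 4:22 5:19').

P[k] = A[0] + ... + A[k]
P[k] includes A[8] iff k >= 8
Affected indices: 8, 9, ..., 9; delta = -3
  P[8]: 16 + -3 = 13
  P[9]: 12 + -3 = 9

Answer: 8:13 9:9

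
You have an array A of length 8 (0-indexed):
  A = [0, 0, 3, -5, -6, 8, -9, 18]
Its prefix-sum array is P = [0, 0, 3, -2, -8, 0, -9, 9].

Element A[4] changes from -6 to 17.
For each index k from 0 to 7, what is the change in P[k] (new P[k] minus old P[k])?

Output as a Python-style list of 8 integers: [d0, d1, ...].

Element change: A[4] -6 -> 17, delta = 23
For k < 4: P[k] unchanged, delta_P[k] = 0
For k >= 4: P[k] shifts by exactly 23
Delta array: [0, 0, 0, 0, 23, 23, 23, 23]

Answer: [0, 0, 0, 0, 23, 23, 23, 23]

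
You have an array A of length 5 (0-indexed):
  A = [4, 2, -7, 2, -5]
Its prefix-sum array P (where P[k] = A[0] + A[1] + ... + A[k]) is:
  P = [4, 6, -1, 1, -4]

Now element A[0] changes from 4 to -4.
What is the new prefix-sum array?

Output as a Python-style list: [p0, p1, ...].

Change: A[0] 4 -> -4, delta = -8
P[k] for k < 0: unchanged (A[0] not included)
P[k] for k >= 0: shift by delta = -8
  P[0] = 4 + -8 = -4
  P[1] = 6 + -8 = -2
  P[2] = -1 + -8 = -9
  P[3] = 1 + -8 = -7
  P[4] = -4 + -8 = -12

Answer: [-4, -2, -9, -7, -12]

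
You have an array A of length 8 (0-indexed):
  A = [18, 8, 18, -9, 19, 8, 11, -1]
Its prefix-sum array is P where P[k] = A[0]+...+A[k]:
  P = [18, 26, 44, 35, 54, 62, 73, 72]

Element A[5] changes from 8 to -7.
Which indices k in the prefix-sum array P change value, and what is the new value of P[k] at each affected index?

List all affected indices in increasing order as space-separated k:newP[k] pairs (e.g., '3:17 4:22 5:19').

P[k] = A[0] + ... + A[k]
P[k] includes A[5] iff k >= 5
Affected indices: 5, 6, ..., 7; delta = -15
  P[5]: 62 + -15 = 47
  P[6]: 73 + -15 = 58
  P[7]: 72 + -15 = 57

Answer: 5:47 6:58 7:57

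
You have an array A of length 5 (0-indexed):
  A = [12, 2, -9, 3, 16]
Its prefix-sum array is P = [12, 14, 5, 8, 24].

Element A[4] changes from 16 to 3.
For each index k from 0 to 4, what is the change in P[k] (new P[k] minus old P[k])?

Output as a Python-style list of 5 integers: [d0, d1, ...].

Answer: [0, 0, 0, 0, -13]

Derivation:
Element change: A[4] 16 -> 3, delta = -13
For k < 4: P[k] unchanged, delta_P[k] = 0
For k >= 4: P[k] shifts by exactly -13
Delta array: [0, 0, 0, 0, -13]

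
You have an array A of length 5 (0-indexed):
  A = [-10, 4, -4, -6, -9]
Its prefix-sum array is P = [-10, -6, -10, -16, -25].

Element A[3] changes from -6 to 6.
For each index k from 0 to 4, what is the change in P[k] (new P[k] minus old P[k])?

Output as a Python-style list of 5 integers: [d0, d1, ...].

Answer: [0, 0, 0, 12, 12]

Derivation:
Element change: A[3] -6 -> 6, delta = 12
For k < 3: P[k] unchanged, delta_P[k] = 0
For k >= 3: P[k] shifts by exactly 12
Delta array: [0, 0, 0, 12, 12]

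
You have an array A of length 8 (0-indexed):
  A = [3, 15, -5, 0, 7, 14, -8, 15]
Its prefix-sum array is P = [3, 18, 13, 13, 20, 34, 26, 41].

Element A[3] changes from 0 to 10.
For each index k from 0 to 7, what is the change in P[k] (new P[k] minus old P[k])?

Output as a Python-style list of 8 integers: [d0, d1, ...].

Answer: [0, 0, 0, 10, 10, 10, 10, 10]

Derivation:
Element change: A[3] 0 -> 10, delta = 10
For k < 3: P[k] unchanged, delta_P[k] = 0
For k >= 3: P[k] shifts by exactly 10
Delta array: [0, 0, 0, 10, 10, 10, 10, 10]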